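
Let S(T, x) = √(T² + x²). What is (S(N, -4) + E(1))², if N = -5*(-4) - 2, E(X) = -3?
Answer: 349 - 12*√85 ≈ 238.37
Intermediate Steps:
N = 18 (N = 20 - 2 = 18)
(S(N, -4) + E(1))² = (√(18² + (-4)²) - 3)² = (√(324 + 16) - 3)² = (√340 - 3)² = (2*√85 - 3)² = (-3 + 2*√85)²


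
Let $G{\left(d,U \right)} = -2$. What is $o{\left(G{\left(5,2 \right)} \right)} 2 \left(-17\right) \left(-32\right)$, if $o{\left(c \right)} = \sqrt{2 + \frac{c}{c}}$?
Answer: $1088 \sqrt{3} \approx 1884.5$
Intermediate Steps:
$o{\left(c \right)} = \sqrt{3}$ ($o{\left(c \right)} = \sqrt{2 + 1} = \sqrt{3}$)
$o{\left(G{\left(5,2 \right)} \right)} 2 \left(-17\right) \left(-32\right) = \sqrt{3} \cdot 2 \left(-17\right) \left(-32\right) = \sqrt{3} \left(-34\right) \left(-32\right) = - 34 \sqrt{3} \left(-32\right) = 1088 \sqrt{3}$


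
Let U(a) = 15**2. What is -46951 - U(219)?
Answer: -47176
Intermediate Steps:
U(a) = 225
-46951 - U(219) = -46951 - 1*225 = -46951 - 225 = -47176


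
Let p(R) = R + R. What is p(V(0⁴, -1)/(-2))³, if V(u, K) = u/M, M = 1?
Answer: 0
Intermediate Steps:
V(u, K) = u (V(u, K) = u/1 = u*1 = u)
p(R) = 2*R
p(V(0⁴, -1)/(-2))³ = (2*(0⁴/(-2)))³ = (2*(0*(-½)))³ = (2*0)³ = 0³ = 0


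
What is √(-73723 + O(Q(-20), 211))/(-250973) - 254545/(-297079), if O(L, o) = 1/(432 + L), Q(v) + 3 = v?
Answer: 254545/297079 - I*√12332456754/102647957 ≈ 0.85683 - 0.0010819*I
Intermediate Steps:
Q(v) = -3 + v
√(-73723 + O(Q(-20), 211))/(-250973) - 254545/(-297079) = √(-73723 + 1/(432 + (-3 - 20)))/(-250973) - 254545/(-297079) = √(-73723 + 1/(432 - 23))*(-1/250973) - 254545*(-1/297079) = √(-73723 + 1/409)*(-1/250973) + 254545/297079 = √(-30152706/409)*(-1/250973) + 254545/297079 = (I*√12332456754/409)*(-1/250973) + 254545/297079 = -I*√12332456754/102647957 + 254545/297079 = 254545/297079 - I*√12332456754/102647957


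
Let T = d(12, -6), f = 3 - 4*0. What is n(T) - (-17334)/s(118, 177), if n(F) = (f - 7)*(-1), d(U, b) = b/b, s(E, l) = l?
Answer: 6014/59 ≈ 101.93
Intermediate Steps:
d(U, b) = 1
f = 3 (f = 3 + 0 = 3)
T = 1
n(F) = 4 (n(F) = (3 - 7)*(-1) = -4*(-1) = 4)
n(T) - (-17334)/s(118, 177) = 4 - (-17334)/177 = 4 - 1*(-5778/59) = 4 + 5778/59 = 6014/59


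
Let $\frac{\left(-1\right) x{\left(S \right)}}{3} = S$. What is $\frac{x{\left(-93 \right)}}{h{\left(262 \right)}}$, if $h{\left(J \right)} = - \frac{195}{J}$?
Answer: $- \frac{24366}{65} \approx -374.86$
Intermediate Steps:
$x{\left(S \right)} = - 3 S$
$\frac{x{\left(-93 \right)}}{h{\left(262 \right)}} = \frac{\left(-3\right) \left(-93\right)}{\left(-195\right) \frac{1}{262}} = \frac{279}{\left(-195\right) \frac{1}{262}} = \frac{279}{- \frac{195}{262}} = 279 \left(- \frac{262}{195}\right) = - \frac{24366}{65}$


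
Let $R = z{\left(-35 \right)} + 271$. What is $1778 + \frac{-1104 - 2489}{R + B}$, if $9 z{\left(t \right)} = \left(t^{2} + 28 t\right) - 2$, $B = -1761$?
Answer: $\frac{2604807}{1463} \approx 1780.5$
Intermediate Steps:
$z{\left(t \right)} = - \frac{2}{9} + \frac{t^{2}}{9} + \frac{28 t}{9}$ ($z{\left(t \right)} = \frac{\left(t^{2} + 28 t\right) - 2}{9} = \frac{-2 + t^{2} + 28 t}{9} = - \frac{2}{9} + \frac{t^{2}}{9} + \frac{28 t}{9}$)
$R = 298$ ($R = \left(- \frac{2}{9} + \frac{\left(-35\right)^{2}}{9} + \frac{28}{9} \left(-35\right)\right) + 271 = \left(- \frac{2}{9} + \frac{1}{9} \cdot 1225 - \frac{980}{9}\right) + 271 = \left(- \frac{2}{9} + \frac{1225}{9} - \frac{980}{9}\right) + 271 = 27 + 271 = 298$)
$1778 + \frac{-1104 - 2489}{R + B} = 1778 + \frac{-1104 - 2489}{298 - 1761} = 1778 - \frac{3593}{-1463} = 1778 - - \frac{3593}{1463} = 1778 + \frac{3593}{1463} = \frac{2604807}{1463}$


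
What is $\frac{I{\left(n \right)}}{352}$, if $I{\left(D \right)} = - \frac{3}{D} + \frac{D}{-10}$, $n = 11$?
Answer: $- \frac{151}{38720} \approx -0.0038998$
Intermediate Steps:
$I{\left(D \right)} = - \frac{3}{D} - \frac{D}{10}$ ($I{\left(D \right)} = - \frac{3}{D} + D \left(- \frac{1}{10}\right) = - \frac{3}{D} - \frac{D}{10}$)
$\frac{I{\left(n \right)}}{352} = \frac{- \frac{3}{11} - \frac{11}{10}}{352} = \left(\left(-3\right) \frac{1}{11} - \frac{11}{10}\right) \frac{1}{352} = \left(- \frac{3}{11} - \frac{11}{10}\right) \frac{1}{352} = \left(- \frac{151}{110}\right) \frac{1}{352} = - \frac{151}{38720}$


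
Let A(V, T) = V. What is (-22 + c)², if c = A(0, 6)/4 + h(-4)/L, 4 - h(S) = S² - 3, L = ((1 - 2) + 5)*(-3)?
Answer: 7225/16 ≈ 451.56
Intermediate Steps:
L = -12 (L = (-1 + 5)*(-3) = 4*(-3) = -12)
h(S) = 7 - S² (h(S) = 4 - (S² - 3) = 4 - (-3 + S²) = 4 + (3 - S²) = 7 - S²)
c = ¾ (c = 0/4 + (7 - 1*(-4)²)/(-12) = 0*(¼) + (7 - 1*16)*(-1/12) = 0 + (7 - 16)*(-1/12) = 0 - 9*(-1/12) = 0 + ¾ = ¾ ≈ 0.75000)
(-22 + c)² = (-22 + ¾)² = (-85/4)² = 7225/16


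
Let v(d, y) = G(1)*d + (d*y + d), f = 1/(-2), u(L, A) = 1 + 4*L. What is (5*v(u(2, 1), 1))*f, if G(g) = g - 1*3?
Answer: 0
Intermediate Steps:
G(g) = -3 + g (G(g) = g - 3 = -3 + g)
f = -½ ≈ -0.50000
v(d, y) = -d + d*y (v(d, y) = (-3 + 1)*d + (d*y + d) = -2*d + (d + d*y) = -d + d*y)
(5*v(u(2, 1), 1))*f = (5*((1 + 4*2)*(-1 + 1)))*(-½) = (5*((1 + 8)*0))*(-½) = (5*(9*0))*(-½) = (5*0)*(-½) = 0*(-½) = 0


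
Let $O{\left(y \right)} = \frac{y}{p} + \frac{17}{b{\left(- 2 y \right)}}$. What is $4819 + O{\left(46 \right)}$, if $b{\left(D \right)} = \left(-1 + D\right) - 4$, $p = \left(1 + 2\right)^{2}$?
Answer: $\frac{4211296}{873} \approx 4823.9$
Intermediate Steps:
$p = 9$ ($p = 3^{2} = 9$)
$b{\left(D \right)} = -5 + D$
$O{\left(y \right)} = \frac{17}{-5 - 2 y} + \frac{y}{9}$ ($O{\left(y \right)} = \frac{y}{9} + \frac{17}{-5 - 2 y} = \frac{17}{-5 - 2 y} + \frac{y}{9}$)
$4819 + O{\left(46 \right)} = 4819 + \frac{-153 + 46 \left(5 + 2 \cdot 46\right)}{9 \left(5 + 2 \cdot 46\right)} = 4819 + \frac{-153 + 46 \left(5 + 92\right)}{9 \left(5 + 92\right)} = 4819 + \frac{-153 + 46 \cdot 97}{9 \cdot 97} = 4819 + \frac{1}{9} \cdot \frac{1}{97} \left(-153 + 4462\right) = 4819 + \frac{1}{9} \cdot \frac{1}{97} \cdot 4309 = 4819 + \frac{4309}{873} = \frac{4211296}{873}$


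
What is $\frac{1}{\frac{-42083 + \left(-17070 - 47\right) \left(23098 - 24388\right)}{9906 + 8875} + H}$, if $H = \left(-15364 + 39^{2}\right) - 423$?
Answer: $- \frac{18781}{245890899} \approx -7.6379 \cdot 10^{-5}$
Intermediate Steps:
$H = -14266$ ($H = \left(-15364 + 1521\right) + \left(-15933 + 15510\right) = -13843 - 423 = -14266$)
$\frac{1}{\frac{-42083 + \left(-17070 - 47\right) \left(23098 - 24388\right)}{9906 + 8875} + H} = \frac{1}{\frac{-42083 + \left(-17070 - 47\right) \left(23098 - 24388\right)}{9906 + 8875} - 14266} = \frac{1}{\frac{-42083 - -22080930}{18781} - 14266} = \frac{1}{\left(-42083 + 22080930\right) \frac{1}{18781} - 14266} = \frac{1}{22038847 \cdot \frac{1}{18781} - 14266} = \frac{1}{\frac{22038847}{18781} - 14266} = \frac{1}{- \frac{245890899}{18781}} = - \frac{18781}{245890899}$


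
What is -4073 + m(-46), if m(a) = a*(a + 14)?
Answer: -2601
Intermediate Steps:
m(a) = a*(14 + a)
-4073 + m(-46) = -4073 - 46*(14 - 46) = -4073 - 46*(-32) = -4073 + 1472 = -2601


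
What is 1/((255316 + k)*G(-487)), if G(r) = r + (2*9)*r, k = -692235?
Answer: 1/4042811507 ≈ 2.4735e-10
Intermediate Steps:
G(r) = 19*r (G(r) = r + 18*r = 19*r)
1/((255316 + k)*G(-487)) = 1/((255316 - 692235)*((19*(-487)))) = 1/(-436919*(-9253)) = -1/436919*(-1/9253) = 1/4042811507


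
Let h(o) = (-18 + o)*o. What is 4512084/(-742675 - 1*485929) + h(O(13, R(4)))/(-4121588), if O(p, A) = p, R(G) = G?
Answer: -4649217852533/1265949875788 ≈ -3.6725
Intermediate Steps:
h(o) = o*(-18 + o)
4512084/(-742675 - 1*485929) + h(O(13, R(4)))/(-4121588) = 4512084/(-742675 - 1*485929) + (13*(-18 + 13))/(-4121588) = 4512084/(-742675 - 485929) + (13*(-5))*(-1/4121588) = 4512084/(-1228604) - 65*(-1/4121588) = 4512084*(-1/1228604) + 65/4121588 = -1128021/307151 + 65/4121588 = -4649217852533/1265949875788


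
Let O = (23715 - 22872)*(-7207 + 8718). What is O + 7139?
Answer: 1280912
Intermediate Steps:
O = 1273773 (O = 843*1511 = 1273773)
O + 7139 = 1273773 + 7139 = 1280912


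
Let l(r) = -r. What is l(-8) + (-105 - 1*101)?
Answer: -198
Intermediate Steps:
l(-8) + (-105 - 1*101) = -1*(-8) + (-105 - 1*101) = 8 + (-105 - 101) = 8 - 206 = -198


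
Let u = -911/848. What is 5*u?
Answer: -4555/848 ≈ -5.3715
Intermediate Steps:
u = -911/848 (u = -911*1/848 = -911/848 ≈ -1.0743)
5*u = 5*(-911/848) = -4555/848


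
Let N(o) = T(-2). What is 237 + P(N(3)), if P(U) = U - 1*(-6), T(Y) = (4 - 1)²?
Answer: 252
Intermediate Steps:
T(Y) = 9 (T(Y) = 3² = 9)
N(o) = 9
P(U) = 6 + U (P(U) = U + 6 = 6 + U)
237 + P(N(3)) = 237 + (6 + 9) = 237 + 15 = 252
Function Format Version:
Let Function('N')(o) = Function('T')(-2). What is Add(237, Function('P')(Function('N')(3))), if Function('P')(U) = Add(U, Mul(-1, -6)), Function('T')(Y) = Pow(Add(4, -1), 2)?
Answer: 252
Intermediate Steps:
Function('T')(Y) = 9 (Function('T')(Y) = Pow(3, 2) = 9)
Function('N')(o) = 9
Function('P')(U) = Add(6, U) (Function('P')(U) = Add(U, 6) = Add(6, U))
Add(237, Function('P')(Function('N')(3))) = Add(237, Add(6, 9)) = Add(237, 15) = 252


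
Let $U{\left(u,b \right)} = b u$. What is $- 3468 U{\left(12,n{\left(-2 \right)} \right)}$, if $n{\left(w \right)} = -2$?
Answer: $83232$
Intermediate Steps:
$- 3468 U{\left(12,n{\left(-2 \right)} \right)} = - 3468 \left(\left(-2\right) 12\right) = \left(-3468\right) \left(-24\right) = 83232$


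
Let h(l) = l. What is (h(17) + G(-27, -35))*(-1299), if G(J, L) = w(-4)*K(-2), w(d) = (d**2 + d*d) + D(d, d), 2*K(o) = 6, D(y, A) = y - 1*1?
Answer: -127302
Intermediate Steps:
D(y, A) = -1 + y (D(y, A) = y - 1 = -1 + y)
K(o) = 3 (K(o) = (1/2)*6 = 3)
w(d) = -1 + d + 2*d**2 (w(d) = (d**2 + d*d) + (-1 + d) = (d**2 + d**2) + (-1 + d) = 2*d**2 + (-1 + d) = -1 + d + 2*d**2)
G(J, L) = 81 (G(J, L) = (-1 - 4 + 2*(-4)**2)*3 = (-1 - 4 + 2*16)*3 = (-1 - 4 + 32)*3 = 27*3 = 81)
(h(17) + G(-27, -35))*(-1299) = (17 + 81)*(-1299) = 98*(-1299) = -127302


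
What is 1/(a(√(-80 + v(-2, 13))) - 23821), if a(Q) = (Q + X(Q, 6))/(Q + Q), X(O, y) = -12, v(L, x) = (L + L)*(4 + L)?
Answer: -22*I/(3*√22 + 524051*I) ≈ -4.1981e-5 - 1.1272e-9*I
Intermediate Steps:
v(L, x) = 2*L*(4 + L) (v(L, x) = (2*L)*(4 + L) = 2*L*(4 + L))
a(Q) = (-12 + Q)/(2*Q) (a(Q) = (Q - 12)/(Q + Q) = (-12 + Q)/((2*Q)) = (-12 + Q)*(1/(2*Q)) = (-12 + Q)/(2*Q))
1/(a(√(-80 + v(-2, 13))) - 23821) = 1/((-12 + √(-80 + 2*(-2)*(4 - 2)))/(2*(√(-80 + 2*(-2)*(4 - 2)))) - 23821) = 1/((-12 + √(-80 + 2*(-2)*2))/(2*(√(-80 + 2*(-2)*2))) - 23821) = 1/((-12 + √(-80 - 8))/(2*(√(-80 - 8))) - 23821) = 1/((-12 + √(-88))/(2*(√(-88))) - 23821) = 1/((-12 + 2*I*√22)/(2*((2*I*√22))) - 23821) = 1/((-I*√22/44)*(-12 + 2*I*√22)/2 - 23821) = 1/(-I*√22*(-12 + 2*I*√22)/88 - 23821) = 1/(-23821 - I*√22*(-12 + 2*I*√22)/88)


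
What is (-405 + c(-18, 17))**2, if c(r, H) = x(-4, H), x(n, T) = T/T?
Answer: 163216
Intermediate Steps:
x(n, T) = 1
c(r, H) = 1
(-405 + c(-18, 17))**2 = (-405 + 1)**2 = (-404)**2 = 163216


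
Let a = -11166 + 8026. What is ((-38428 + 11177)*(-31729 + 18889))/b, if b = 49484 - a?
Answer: 43737855/6578 ≈ 6649.1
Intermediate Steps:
a = -3140
b = 52624 (b = 49484 - 1*(-3140) = 49484 + 3140 = 52624)
((-38428 + 11177)*(-31729 + 18889))/b = ((-38428 + 11177)*(-31729 + 18889))/52624 = -27251*(-12840)*(1/52624) = 349902840*(1/52624) = 43737855/6578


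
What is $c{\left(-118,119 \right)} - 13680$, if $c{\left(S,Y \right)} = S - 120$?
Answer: $-13918$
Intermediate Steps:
$c{\left(S,Y \right)} = -120 + S$
$c{\left(-118,119 \right)} - 13680 = \left(-120 - 118\right) - 13680 = -238 - 13680 = -13918$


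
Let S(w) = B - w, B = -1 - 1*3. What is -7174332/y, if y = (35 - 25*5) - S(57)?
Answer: 7174332/29 ≈ 2.4739e+5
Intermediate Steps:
B = -4 (B = -1 - 3 = -4)
S(w) = -4 - w
y = -29 (y = (35 - 25*5) - (-4 - 1*57) = (35 - 125) - (-4 - 57) = -90 - 1*(-61) = -90 + 61 = -29)
-7174332/y = -7174332/(-29) = -7174332*(-1)/29 = -732*(-9801/29) = 7174332/29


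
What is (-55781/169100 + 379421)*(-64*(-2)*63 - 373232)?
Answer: -5857297944342148/42275 ≈ -1.3855e+11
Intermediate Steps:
(-55781/169100 + 379421)*(-64*(-2)*63 - 373232) = (-55781*1/169100 + 379421)*(128*63 - 373232) = (-55781/169100 + 379421)*(8064 - 373232) = (64160035319/169100)*(-365168) = -5857297944342148/42275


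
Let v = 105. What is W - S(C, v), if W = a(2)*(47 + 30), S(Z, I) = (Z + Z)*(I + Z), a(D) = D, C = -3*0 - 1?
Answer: 362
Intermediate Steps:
C = -1 (C = 0 - 1 = -1)
S(Z, I) = 2*Z*(I + Z) (S(Z, I) = (2*Z)*(I + Z) = 2*Z*(I + Z))
W = 154 (W = 2*(47 + 30) = 2*77 = 154)
W - S(C, v) = 154 - 2*(-1)*(105 - 1) = 154 - 2*(-1)*104 = 154 - 1*(-208) = 154 + 208 = 362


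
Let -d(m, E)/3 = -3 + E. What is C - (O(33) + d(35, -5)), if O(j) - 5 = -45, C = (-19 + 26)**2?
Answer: 65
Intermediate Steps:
d(m, E) = 9 - 3*E (d(m, E) = -3*(-3 + E) = 9 - 3*E)
C = 49 (C = 7**2 = 49)
O(j) = -40 (O(j) = 5 - 45 = -40)
C - (O(33) + d(35, -5)) = 49 - (-40 + (9 - 3*(-5))) = 49 - (-40 + (9 + 15)) = 49 - (-40 + 24) = 49 - 1*(-16) = 49 + 16 = 65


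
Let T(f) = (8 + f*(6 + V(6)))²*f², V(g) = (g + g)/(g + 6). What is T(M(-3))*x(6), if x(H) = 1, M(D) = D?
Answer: 1521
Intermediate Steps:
V(g) = 2*g/(6 + g) (V(g) = (2*g)/(6 + g) = 2*g/(6 + g))
T(f) = f²*(8 + 7*f)² (T(f) = (8 + f*(6 + 2*6/(6 + 6)))²*f² = (8 + f*(6 + 2*6/12))²*f² = (8 + f*(6 + 2*6*(1/12)))²*f² = (8 + f*(6 + 1))²*f² = (8 + f*7)²*f² = (8 + 7*f)²*f² = f²*(8 + 7*f)²)
T(M(-3))*x(6) = ((-3)²*(8 + 7*(-3))²)*1 = (9*(8 - 21)²)*1 = (9*(-13)²)*1 = (9*169)*1 = 1521*1 = 1521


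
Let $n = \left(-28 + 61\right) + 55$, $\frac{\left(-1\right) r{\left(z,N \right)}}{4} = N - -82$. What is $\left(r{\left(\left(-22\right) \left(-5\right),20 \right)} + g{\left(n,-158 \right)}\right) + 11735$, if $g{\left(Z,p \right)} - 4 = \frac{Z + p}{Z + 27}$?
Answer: $\frac{260599}{23} \approx 11330.0$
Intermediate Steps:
$r{\left(z,N \right)} = -328 - 4 N$ ($r{\left(z,N \right)} = - 4 \left(N - -82\right) = - 4 \left(N + 82\right) = - 4 \left(82 + N\right) = -328 - 4 N$)
$n = 88$ ($n = 33 + 55 = 88$)
$g{\left(Z,p \right)} = 4 + \frac{Z + p}{27 + Z}$ ($g{\left(Z,p \right)} = 4 + \frac{Z + p}{Z + 27} = 4 + \frac{Z + p}{27 + Z}$)
$\left(r{\left(\left(-22\right) \left(-5\right),20 \right)} + g{\left(n,-158 \right)}\right) + 11735 = \left(\left(-328 - 80\right) + \frac{108 - 158 + 5 \cdot 88}{27 + 88}\right) + 11735 = \left(\left(-328 - 80\right) + \frac{108 - 158 + 440}{115}\right) + 11735 = \left(-408 + \frac{1}{115} \cdot 390\right) + 11735 = \left(-408 + \frac{78}{23}\right) + 11735 = - \frac{9306}{23} + 11735 = \frac{260599}{23}$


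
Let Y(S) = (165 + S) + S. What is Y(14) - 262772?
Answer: -262579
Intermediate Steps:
Y(S) = 165 + 2*S
Y(14) - 262772 = (165 + 2*14) - 262772 = (165 + 28) - 262772 = 193 - 262772 = -262579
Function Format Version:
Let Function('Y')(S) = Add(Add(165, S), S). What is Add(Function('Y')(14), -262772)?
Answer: -262579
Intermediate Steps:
Function('Y')(S) = Add(165, Mul(2, S))
Add(Function('Y')(14), -262772) = Add(Add(165, Mul(2, 14)), -262772) = Add(Add(165, 28), -262772) = Add(193, -262772) = -262579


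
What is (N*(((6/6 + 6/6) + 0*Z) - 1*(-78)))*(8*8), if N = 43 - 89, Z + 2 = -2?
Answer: -235520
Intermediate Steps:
Z = -4 (Z = -2 - 2 = -4)
N = -46
(N*(((6/6 + 6/6) + 0*Z) - 1*(-78)))*(8*8) = (-46*(((6/6 + 6/6) + 0*(-4)) - 1*(-78)))*(8*8) = -46*(((6*(⅙) + 6*(⅙)) + 0) + 78)*64 = -46*(((1 + 1) + 0) + 78)*64 = -46*((2 + 0) + 78)*64 = -46*(2 + 78)*64 = -46*80*64 = -3680*64 = -235520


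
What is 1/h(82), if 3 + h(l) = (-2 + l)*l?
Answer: 1/6557 ≈ 0.00015251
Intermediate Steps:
h(l) = -3 + l*(-2 + l) (h(l) = -3 + (-2 + l)*l = -3 + l*(-2 + l))
1/h(82) = 1/(-3 + 82² - 2*82) = 1/(-3 + 6724 - 164) = 1/6557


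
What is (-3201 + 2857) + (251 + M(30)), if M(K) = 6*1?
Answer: -87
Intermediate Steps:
M(K) = 6
(-3201 + 2857) + (251 + M(30)) = (-3201 + 2857) + (251 + 6) = -344 + 257 = -87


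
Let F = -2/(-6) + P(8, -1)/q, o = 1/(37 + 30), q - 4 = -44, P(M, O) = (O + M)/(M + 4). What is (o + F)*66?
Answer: 118041/5360 ≈ 22.023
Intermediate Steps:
P(M, O) = (M + O)/(4 + M)
q = -40 (q = 4 - 44 = -40)
o = 1/67 ≈ 0.014925
F = 51/160 (F = -2/(-6) + ((8 - 1)/(4 + 8))/(-40) = -2*(-⅙) + (7/12)*(-1/40) = ⅓ + ((1/12)*7)*(-1/40) = ⅓ + (7/12)*(-1/40) = ⅓ - 7/480 = 51/160 ≈ 0.31875)
(o + F)*66 = (1/67 + 51/160)*66 = (3577/10720)*66 = 118041/5360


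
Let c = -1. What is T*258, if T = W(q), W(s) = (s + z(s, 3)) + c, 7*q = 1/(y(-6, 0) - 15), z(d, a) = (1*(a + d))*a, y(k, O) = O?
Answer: 71896/35 ≈ 2054.2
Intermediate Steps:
z(d, a) = a*(a + d) (z(d, a) = (a + d)*a = a*(a + d))
q = -1/105 (q = 1/(7*(0 - 15)) = (⅐)/(-15) = (⅐)*(-1/15) = -1/105 ≈ -0.0095238)
W(s) = 8 + 4*s (W(s) = (s + 3*(3 + s)) - 1 = (s + (9 + 3*s)) - 1 = (9 + 4*s) - 1 = 8 + 4*s)
T = 836/105 (T = 8 + 4*(-1/105) = 8 - 4/105 = 836/105 ≈ 7.9619)
T*258 = (836/105)*258 = 71896/35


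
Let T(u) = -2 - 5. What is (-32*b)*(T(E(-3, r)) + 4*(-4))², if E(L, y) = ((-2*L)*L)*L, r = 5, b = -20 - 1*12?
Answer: 541696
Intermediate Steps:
b = -32 (b = -20 - 12 = -32)
E(L, y) = -2*L³ (E(L, y) = (-2*L²)*L = -2*L³)
T(u) = -7
(-32*b)*(T(E(-3, r)) + 4*(-4))² = (-32*(-32))*(-7 + 4*(-4))² = 1024*(-7 - 16)² = 1024*(-23)² = 1024*529 = 541696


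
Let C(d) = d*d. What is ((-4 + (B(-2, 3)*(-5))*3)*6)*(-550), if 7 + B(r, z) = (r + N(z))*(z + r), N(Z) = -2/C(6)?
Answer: -435050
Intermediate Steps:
C(d) = d²
N(Z) = -1/18 (N(Z) = -2/(6²) = -2/36 = -2*1/36 = -1/18)
B(r, z) = -7 + (-1/18 + r)*(r + z) (B(r, z) = -7 + (r - 1/18)*(z + r) = -7 + (-1/18 + r)*(r + z))
((-4 + (B(-2, 3)*(-5))*3)*6)*(-550) = ((-4 + ((-7 + (-2)² - 1/18*(-2) - 1/18*3 - 2*3)*(-5))*3)*6)*(-550) = ((-4 + ((-7 + 4 + ⅑ - ⅙ - 6)*(-5))*3)*6)*(-550) = ((-4 - 163/18*(-5)*3)*6)*(-550) = ((-4 + (815/18)*3)*6)*(-550) = ((-4 + 815/6)*6)*(-550) = ((791/6)*6)*(-550) = 791*(-550) = -435050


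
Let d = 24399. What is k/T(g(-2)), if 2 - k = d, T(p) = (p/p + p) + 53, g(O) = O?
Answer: -24397/52 ≈ -469.17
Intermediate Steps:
T(p) = 54 + p (T(p) = (1 + p) + 53 = 54 + p)
k = -24397 (k = 2 - 1*24399 = 2 - 24399 = -24397)
k/T(g(-2)) = -24397/(54 - 2) = -24397/52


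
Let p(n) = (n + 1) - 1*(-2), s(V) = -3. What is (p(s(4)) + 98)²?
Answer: 9604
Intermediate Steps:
p(n) = 3 + n (p(n) = (1 + n) + 2 = 3 + n)
(p(s(4)) + 98)² = ((3 - 3) + 98)² = (0 + 98)² = 98² = 9604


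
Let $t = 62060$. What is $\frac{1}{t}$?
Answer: $\frac{1}{62060} \approx 1.6113 \cdot 10^{-5}$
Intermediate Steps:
$\frac{1}{t} = \frac{1}{62060}$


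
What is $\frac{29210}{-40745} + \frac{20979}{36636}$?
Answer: $- \frac{14356547}{99515588} \approx -0.14426$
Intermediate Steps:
$\frac{29210}{-40745} + \frac{20979}{36636} = 29210 \left(- \frac{1}{40745}\right) + 20979 \cdot \frac{1}{36636} = - \frac{5842}{8149} + \frac{6993}{12212} = - \frac{14356547}{99515588}$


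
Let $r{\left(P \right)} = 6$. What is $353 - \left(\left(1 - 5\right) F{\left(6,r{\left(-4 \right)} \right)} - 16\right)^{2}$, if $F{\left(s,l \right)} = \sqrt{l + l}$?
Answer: $-95 - 256 \sqrt{3} \approx -538.41$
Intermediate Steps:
$F{\left(s,l \right)} = \sqrt{2} \sqrt{l}$ ($F{\left(s,l \right)} = \sqrt{2 l} = \sqrt{2} \sqrt{l}$)
$353 - \left(\left(1 - 5\right) F{\left(6,r{\left(-4 \right)} \right)} - 16\right)^{2} = 353 - \left(\left(1 - 5\right) \sqrt{2} \sqrt{6} - 16\right)^{2} = 353 - \left(- 4 \cdot 2 \sqrt{3} - 16\right)^{2} = 353 - \left(- 8 \sqrt{3} - 16\right)^{2} = 353 - \left(-16 - 8 \sqrt{3}\right)^{2}$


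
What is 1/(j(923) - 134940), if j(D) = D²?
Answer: 1/716989 ≈ 1.3947e-6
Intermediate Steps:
1/(j(923) - 134940) = 1/(923² - 134940) = 1/(851929 - 134940) = 1/716989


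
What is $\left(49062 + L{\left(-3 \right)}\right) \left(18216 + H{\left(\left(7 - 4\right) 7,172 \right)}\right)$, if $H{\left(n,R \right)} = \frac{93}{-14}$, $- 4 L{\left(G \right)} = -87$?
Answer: $\frac{50051877885}{56} \approx 8.9378 \cdot 10^{8}$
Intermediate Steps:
$L{\left(G \right)} = \frac{87}{4}$ ($L{\left(G \right)} = \left(- \frac{1}{4}\right) \left(-87\right) = \frac{87}{4}$)
$H{\left(n,R \right)} = - \frac{93}{14}$ ($H{\left(n,R \right)} = 93 \left(- \frac{1}{14}\right) = - \frac{93}{14}$)
$\left(49062 + L{\left(-3 \right)}\right) \left(18216 + H{\left(\left(7 - 4\right) 7,172 \right)}\right) = \left(49062 + \frac{87}{4}\right) \left(18216 - \frac{93}{14}\right) = \frac{196335}{4} \cdot \frac{254931}{14} = \frac{50051877885}{56}$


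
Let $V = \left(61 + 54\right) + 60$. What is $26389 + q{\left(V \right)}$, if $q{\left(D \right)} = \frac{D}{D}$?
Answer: $26390$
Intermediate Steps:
$V = 175$ ($V = 115 + 60 = 175$)
$q{\left(D \right)} = 1$
$26389 + q{\left(V \right)} = 26389 + 1 = 26390$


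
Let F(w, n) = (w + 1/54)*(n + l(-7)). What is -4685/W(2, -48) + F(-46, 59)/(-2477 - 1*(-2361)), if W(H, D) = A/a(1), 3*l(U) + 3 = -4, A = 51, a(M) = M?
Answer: -11085485/159732 ≈ -69.401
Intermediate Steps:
l(U) = -7/3 (l(U) = -1 + (⅓)*(-4) = -1 - 4/3 = -7/3)
W(H, D) = 51 (W(H, D) = 51/1 = 51*1 = 51)
F(w, n) = (-7/3 + n)*(1/54 + w) (F(w, n) = (w + 1/54)*(n - 7/3) = (w + 1/54)*(-7/3 + n) = (1/54 + w)*(-7/3 + n) = (-7/3 + n)*(1/54 + w))
-4685/W(2, -48) + F(-46, 59)/(-2477 - 1*(-2361)) = -4685/51 + (-7/162 - 7/3*(-46) + (1/54)*59 + 59*(-46))/(-2477 - 1*(-2361)) = -4685*1/51 + (-7/162 + 322/3 + 59/54 - 2714)/(-2477 + 2361) = -4685/51 - 211055/81/(-116) = -4685/51 - 211055/81*(-1/116) = -4685/51 + 211055/9396 = -11085485/159732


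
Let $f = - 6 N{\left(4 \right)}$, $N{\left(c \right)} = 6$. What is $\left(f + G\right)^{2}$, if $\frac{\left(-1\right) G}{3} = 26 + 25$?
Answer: $35721$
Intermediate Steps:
$G = -153$ ($G = - 3 \left(26 + 25\right) = \left(-3\right) 51 = -153$)
$f = -36$ ($f = \left(-6\right) 6 = -36$)
$\left(f + G\right)^{2} = \left(-36 - 153\right)^{2} = \left(-189\right)^{2} = 35721$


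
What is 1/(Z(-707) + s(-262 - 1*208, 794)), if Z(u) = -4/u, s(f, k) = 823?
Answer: 707/581865 ≈ 0.0012151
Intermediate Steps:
1/(Z(-707) + s(-262 - 1*208, 794)) = 1/(-4/(-707) + 823) = 1/(-4*(-1/707) + 823) = 1/(4/707 + 823) = 1/(581865/707) = 707/581865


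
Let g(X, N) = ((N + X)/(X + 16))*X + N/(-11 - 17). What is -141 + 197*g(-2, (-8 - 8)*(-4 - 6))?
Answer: -39993/7 ≈ -5713.3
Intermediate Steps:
g(X, N) = -N/28 + X*(N + X)/(16 + X) (g(X, N) = ((N + X)/(16 + X))*X + N/(-28) = ((N + X)/(16 + X))*X - N/28 = X*(N + X)/(16 + X) - N/28 = -N/28 + X*(N + X)/(16 + X))
-141 + 197*g(-2, (-8 - 8)*(-4 - 6)) = -141 + 197*((-16*(-8 - 8)*(-4 - 6) + 28*(-2)**2 + 27*((-8 - 8)*(-4 - 6))*(-2))/(28*(16 - 2))) = -141 + 197*((1/28)*(-(-256)*(-10) + 28*4 + 27*(-16*(-10))*(-2))/14) = -141 + 197*((1/28)*(1/14)*(-16*160 + 112 + 27*160*(-2))) = -141 + 197*((1/28)*(1/14)*(-2560 + 112 - 8640)) = -141 + 197*((1/28)*(1/14)*(-11088)) = -141 + 197*(-198/7) = -141 - 39006/7 = -39993/7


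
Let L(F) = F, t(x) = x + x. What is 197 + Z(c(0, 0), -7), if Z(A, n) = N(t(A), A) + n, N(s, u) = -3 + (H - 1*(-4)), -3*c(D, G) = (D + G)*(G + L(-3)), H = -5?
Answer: 186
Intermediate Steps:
t(x) = 2*x
c(D, G) = -(-3 + G)*(D + G)/3 (c(D, G) = -(D + G)*(G - 3)/3 = -(D + G)*(-3 + G)/3 = -(-3 + G)*(D + G)/3)
N(s, u) = -4 (N(s, u) = -3 + (-5 - 1*(-4)) = -3 + (-5 + 4) = -3 - 1 = -4)
Z(A, n) = -4 + n
197 + Z(c(0, 0), -7) = 197 + (-4 - 7) = 197 - 11 = 186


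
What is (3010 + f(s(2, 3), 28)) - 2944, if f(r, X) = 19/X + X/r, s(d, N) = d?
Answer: 2259/28 ≈ 80.679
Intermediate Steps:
(3010 + f(s(2, 3), 28)) - 2944 = (3010 + (19/28 + 28/2)) - 2944 = (3010 + (19*(1/28) + 28*(1/2))) - 2944 = (3010 + (19/28 + 14)) - 2944 = (3010 + 411/28) - 2944 = 84691/28 - 2944 = 2259/28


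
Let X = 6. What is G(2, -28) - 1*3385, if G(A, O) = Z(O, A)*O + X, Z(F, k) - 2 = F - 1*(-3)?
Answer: -2735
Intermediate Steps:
Z(F, k) = 5 + F (Z(F, k) = 2 + (F - 1*(-3)) = 2 + (F + 3) = 2 + (3 + F) = 5 + F)
G(A, O) = 6 + O*(5 + O) (G(A, O) = (5 + O)*O + 6 = O*(5 + O) + 6 = 6 + O*(5 + O))
G(2, -28) - 1*3385 = (6 - 28*(5 - 28)) - 1*3385 = (6 - 28*(-23)) - 3385 = (6 + 644) - 3385 = 650 - 3385 = -2735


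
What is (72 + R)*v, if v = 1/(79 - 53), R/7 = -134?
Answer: -433/13 ≈ -33.308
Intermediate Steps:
R = -938 (R = 7*(-134) = -938)
v = 1/26 ≈ 0.038462
(72 + R)*v = (72 - 938)*(1/26) = -866*1/26 = -433/13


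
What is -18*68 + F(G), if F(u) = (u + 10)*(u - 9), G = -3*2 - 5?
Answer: -1204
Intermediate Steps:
G = -11 (G = -6 - 5 = -11)
F(u) = (-9 + u)*(10 + u) (F(u) = (10 + u)*(-9 + u) = (-9 + u)*(10 + u))
-18*68 + F(G) = -18*68 + (-90 - 11 + (-11)**2) = -1224 + (-90 - 11 + 121) = -1224 + 20 = -1204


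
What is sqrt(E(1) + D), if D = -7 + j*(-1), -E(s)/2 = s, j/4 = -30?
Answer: sqrt(111) ≈ 10.536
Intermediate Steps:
j = -120 (j = 4*(-30) = -120)
E(s) = -2*s
D = 113 (D = -7 - 120*(-1) = -7 + 120 = 113)
sqrt(E(1) + D) = sqrt(-2*1 + 113) = sqrt(-2 + 113) = sqrt(111)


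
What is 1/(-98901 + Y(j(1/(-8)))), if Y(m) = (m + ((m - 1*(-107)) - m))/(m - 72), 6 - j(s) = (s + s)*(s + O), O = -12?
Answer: -2209/218475828 ≈ -1.0111e-5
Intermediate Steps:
j(s) = 6 - 2*s*(-12 + s) (j(s) = 6 - (s + s)*(s - 12) = 6 - 2*s*(-12 + s))
Y(m) = (107 + m)/(-72 + m) (Y(m) = (m + ((m + 107) - m))/(-72 + m) = (m + ((107 + m) - m))/(-72 + m) = (m + 107)/(-72 + m) = (107 + m)/(-72 + m))
1/(-98901 + Y(j(1/(-8)))) = 1/(-98901 + (107 + (6 - 2*(1/(-8))² + 24/(-8)))/(-72 + (6 - 2*(1/(-8))² + 24/(-8)))) = 1/(-98901 + (107 + (6 - 2*(-⅛)² + 24*(-⅛)))/(-72 + (6 - 2*(-⅛)² + 24*(-⅛)))) = 1/(-98901 + (107 + (6 - 2*1/64 - 3))/(-72 + (6 - 2*1/64 - 3))) = 1/(-98901 + (107 + (6 - 1/32 - 3))/(-72 + (6 - 1/32 - 3))) = 1/(-98901 + (107 + 95/32)/(-72 + 95/32)) = 1/(-98901 + (3519/32)/(-2209/32)) = 1/(-98901 - 32/2209*3519/32) = 1/(-98901 - 3519/2209) = 1/(-218475828/2209) = -2209/218475828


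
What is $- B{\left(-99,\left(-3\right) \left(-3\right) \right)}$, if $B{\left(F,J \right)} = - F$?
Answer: $-99$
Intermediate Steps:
$- B{\left(-99,\left(-3\right) \left(-3\right) \right)} = - \left(-1\right) \left(-99\right) = \left(-1\right) 99 = -99$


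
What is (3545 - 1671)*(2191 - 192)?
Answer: 3746126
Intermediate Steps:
(3545 - 1671)*(2191 - 192) = 1874*1999 = 3746126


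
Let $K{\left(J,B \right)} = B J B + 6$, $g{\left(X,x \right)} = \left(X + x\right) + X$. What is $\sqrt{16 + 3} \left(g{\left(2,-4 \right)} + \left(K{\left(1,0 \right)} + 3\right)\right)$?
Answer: $9 \sqrt{19} \approx 39.23$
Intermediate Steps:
$g{\left(X,x \right)} = x + 2 X$
$K{\left(J,B \right)} = 6 + J B^{2}$ ($K{\left(J,B \right)} = J B^{2} + 6 = 6 + J B^{2}$)
$\sqrt{16 + 3} \left(g{\left(2,-4 \right)} + \left(K{\left(1,0 \right)} + 3\right)\right) = \sqrt{16 + 3} \left(\left(-4 + 2 \cdot 2\right) + \left(\left(6 + 1 \cdot 0^{2}\right) + 3\right)\right) = \sqrt{19} \left(\left(-4 + 4\right) + \left(\left(6 + 1 \cdot 0\right) + 3\right)\right) = \sqrt{19} \left(0 + \left(\left(6 + 0\right) + 3\right)\right) = \sqrt{19} \left(0 + \left(6 + 3\right)\right) = \sqrt{19} \left(0 + 9\right) = \sqrt{19} \cdot 9 = 9 \sqrt{19}$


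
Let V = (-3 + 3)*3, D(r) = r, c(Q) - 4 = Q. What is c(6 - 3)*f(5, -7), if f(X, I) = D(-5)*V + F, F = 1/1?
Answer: 7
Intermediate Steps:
c(Q) = 4 + Q
V = 0 (V = 0*3 = 0)
F = 1
f(X, I) = 1 (f(X, I) = -5*0 + 1 = 0 + 1 = 1)
c(6 - 3)*f(5, -7) = (4 + (6 - 3))*1 = (4 + 3)*1 = 7*1 = 7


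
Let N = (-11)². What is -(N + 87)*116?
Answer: -24128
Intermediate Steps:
N = 121
-(N + 87)*116 = -(121 + 87)*116 = -208*116 = -1*24128 = -24128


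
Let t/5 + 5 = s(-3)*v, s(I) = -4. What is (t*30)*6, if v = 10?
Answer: -40500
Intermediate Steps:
t = -225 (t = -25 + 5*(-4*10) = -25 + 5*(-40) = -25 - 200 = -225)
(t*30)*6 = -225*30*6 = -6750*6 = -40500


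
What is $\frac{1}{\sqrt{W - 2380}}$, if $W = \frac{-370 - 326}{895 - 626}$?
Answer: $- \frac{i \sqrt{43101601}}{320458} \approx - 0.020487 i$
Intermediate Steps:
$W = - \frac{696}{269} \approx -2.5874$
$\frac{1}{\sqrt{W - 2380}} = \frac{1}{\sqrt{- \frac{696}{269} - 2380}} = \frac{1}{\sqrt{- \frac{640916}{269}}} = \frac{1}{\frac{2}{269} i \sqrt{43101601}} = - \frac{i \sqrt{43101601}}{320458}$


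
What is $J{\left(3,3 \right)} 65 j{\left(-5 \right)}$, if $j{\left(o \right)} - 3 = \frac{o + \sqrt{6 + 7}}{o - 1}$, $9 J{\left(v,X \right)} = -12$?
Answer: $- \frac{2990}{9} + \frac{130 \sqrt{13}}{9} \approx -280.14$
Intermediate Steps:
$J{\left(v,X \right)} = - \frac{4}{3}$ ($J{\left(v,X \right)} = \frac{1}{9} \left(-12\right) = - \frac{4}{3}$)
$j{\left(o \right)} = 3 + \frac{o + \sqrt{13}}{-1 + o}$ ($j{\left(o \right)} = 3 + \frac{o + \sqrt{6 + 7}}{o - 1} = 3 + \frac{o + \sqrt{13}}{-1 + o}$)
$J{\left(3,3 \right)} 65 j{\left(-5 \right)} = \left(- \frac{4}{3}\right) 65 \frac{-3 + \sqrt{13} + 4 \left(-5\right)}{-1 - 5} = - \frac{260 \frac{-3 + \sqrt{13} - 20}{-6}}{3} = - \frac{260 \left(- \frac{-23 + \sqrt{13}}{6}\right)}{3} = - \frac{260 \left(\frac{23}{6} - \frac{\sqrt{13}}{6}\right)}{3} = - \frac{2990}{9} + \frac{130 \sqrt{13}}{9}$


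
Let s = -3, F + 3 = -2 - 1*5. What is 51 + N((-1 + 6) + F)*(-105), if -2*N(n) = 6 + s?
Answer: 417/2 ≈ 208.50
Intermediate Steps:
F = -10 (F = -3 + (-2 - 1*5) = -3 + (-2 - 5) = -3 - 7 = -10)
N(n) = -3/2 (N(n) = -(6 - 3)/2 = -1/2*3 = -3/2)
51 + N((-1 + 6) + F)*(-105) = 51 - 3/2*(-105) = 51 + 315/2 = 417/2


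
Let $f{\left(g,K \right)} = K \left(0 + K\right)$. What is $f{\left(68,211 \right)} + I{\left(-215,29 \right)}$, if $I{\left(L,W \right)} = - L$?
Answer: $44736$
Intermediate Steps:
$f{\left(g,K \right)} = K^{2}$ ($f{\left(g,K \right)} = K K = K^{2}$)
$f{\left(68,211 \right)} + I{\left(-215,29 \right)} = 211^{2} - -215 = 44521 + 215 = 44736$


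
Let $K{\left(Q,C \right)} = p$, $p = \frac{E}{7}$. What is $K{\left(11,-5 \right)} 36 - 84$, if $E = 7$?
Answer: $-48$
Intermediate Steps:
$p = 1$ ($p = \frac{7}{7} = 7 \cdot \frac{1}{7} = 1$)
$K{\left(Q,C \right)} = 1$
$K{\left(11,-5 \right)} 36 - 84 = 1 \cdot 36 - 84 = 36 - 84 = -48$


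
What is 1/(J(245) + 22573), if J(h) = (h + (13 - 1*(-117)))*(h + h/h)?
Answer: 1/114823 ≈ 8.7091e-6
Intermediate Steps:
J(h) = (1 + h)*(130 + h) (J(h) = (h + (13 + 117))*(h + 1) = (h + 130)*(1 + h) = (130 + h)*(1 + h) = (1 + h)*(130 + h))
1/(J(245) + 22573) = 1/((130 + 245**2 + 131*245) + 22573) = 1/((130 + 60025 + 32095) + 22573) = 1/(92250 + 22573) = 1/114823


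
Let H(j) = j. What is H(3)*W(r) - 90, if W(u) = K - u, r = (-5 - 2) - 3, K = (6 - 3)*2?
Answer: -42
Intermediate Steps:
K = 6 (K = 3*2 = 6)
r = -10 (r = -7 - 3 = -10)
W(u) = 6 - u
H(3)*W(r) - 90 = 3*(6 - 1*(-10)) - 90 = 3*(6 + 10) - 90 = 3*16 - 90 = 48 - 90 = -42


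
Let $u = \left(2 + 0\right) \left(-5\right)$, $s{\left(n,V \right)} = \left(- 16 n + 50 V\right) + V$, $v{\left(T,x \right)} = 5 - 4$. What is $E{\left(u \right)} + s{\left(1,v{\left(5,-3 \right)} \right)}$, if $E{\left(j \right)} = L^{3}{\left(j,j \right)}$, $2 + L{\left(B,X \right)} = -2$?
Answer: $-29$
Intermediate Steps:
$L{\left(B,X \right)} = -4$ ($L{\left(B,X \right)} = -2 - 2 = -4$)
$v{\left(T,x \right)} = 1$ ($v{\left(T,x \right)} = 5 - 4 = 1$)
$s{\left(n,V \right)} = - 16 n + 51 V$
$u = -10$ ($u = 2 \left(-5\right) = -10$)
$E{\left(j \right)} = -64$ ($E{\left(j \right)} = \left(-4\right)^{3} = -64$)
$E{\left(u \right)} + s{\left(1,v{\left(5,-3 \right)} \right)} = -64 + \left(\left(-16\right) 1 + 51 \cdot 1\right) = -64 + \left(-16 + 51\right) = -64 + 35 = -29$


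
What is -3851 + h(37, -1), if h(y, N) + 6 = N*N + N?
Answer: -3857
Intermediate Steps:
h(y, N) = -6 + N + N² (h(y, N) = -6 + (N*N + N) = -6 + (N² + N) = -6 + (N + N²) = -6 + N + N²)
-3851 + h(37, -1) = -3851 + (-6 - 1 + (-1)²) = -3851 + (-6 - 1 + 1) = -3851 - 6 = -3857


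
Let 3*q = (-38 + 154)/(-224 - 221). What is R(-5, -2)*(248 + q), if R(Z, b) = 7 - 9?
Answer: -661928/1335 ≈ -495.83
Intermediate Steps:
R(Z, b) = -2
q = -116/1335 (q = ((-38 + 154)/(-224 - 221))/3 = (116/(-445))/3 = (116*(-1/445))/3 = (1/3)*(-116/445) = -116/1335 ≈ -0.086891)
R(-5, -2)*(248 + q) = -2*(248 - 116/1335) = -2*330964/1335 = -661928/1335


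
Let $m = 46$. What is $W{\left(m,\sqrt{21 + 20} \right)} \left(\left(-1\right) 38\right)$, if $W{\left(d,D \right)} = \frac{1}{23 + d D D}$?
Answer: $- \frac{38}{1909} \approx -0.019906$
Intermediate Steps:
$W{\left(d,D \right)} = \frac{1}{23 + d D^{2}}$ ($W{\left(d,D \right)} = \frac{1}{23 + D d D} = \frac{1}{23 + d D^{2}}$)
$W{\left(m,\sqrt{21 + 20} \right)} \left(\left(-1\right) 38\right) = \frac{\left(-1\right) 38}{23 + 46 \left(\sqrt{21 + 20}\right)^{2}} = \frac{1}{23 + 46 \left(\sqrt{41}\right)^{2}} \left(-38\right) = \frac{1}{23 + 46 \cdot 41} \left(-38\right) = \frac{1}{23 + 1886} \left(-38\right) = \frac{1}{1909} \left(-38\right) = - \frac{38}{1909}$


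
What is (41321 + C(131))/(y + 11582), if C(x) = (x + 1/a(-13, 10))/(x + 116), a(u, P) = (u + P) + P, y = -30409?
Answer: -71444927/32551883 ≈ -2.1948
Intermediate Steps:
a(u, P) = u + 2*P (a(u, P) = (P + u) + P = u + 2*P)
C(x) = (⅐ + x)/(116 + x) (C(x) = (x + 1/(-13 + 2*10))/(x + 116) = (x + 1/(-13 + 20))/(116 + x) = (x + 1/7)/(116 + x) = (x + ⅐)/(116 + x) = (⅐ + x)/(116 + x))
(41321 + C(131))/(y + 11582) = (41321 + (⅐ + 131)/(116 + 131))/(-30409 + 11582) = (41321 + (918/7)/247)/(-18827) = (41321 + (1/247)*(918/7))*(-1/18827) = (41321 + 918/1729)*(-1/18827) = (71444927/1729)*(-1/18827) = -71444927/32551883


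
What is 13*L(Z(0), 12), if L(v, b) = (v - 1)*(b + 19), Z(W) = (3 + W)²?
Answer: 3224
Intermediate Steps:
L(v, b) = (-1 + v)*(19 + b)
13*L(Z(0), 12) = 13*(-19 - 1*12 + 19*(3 + 0)² + 12*(3 + 0)²) = 13*(-19 - 12 + 19*3² + 12*3²) = 13*(-19 - 12 + 19*9 + 12*9) = 13*(-19 - 12 + 171 + 108) = 13*248 = 3224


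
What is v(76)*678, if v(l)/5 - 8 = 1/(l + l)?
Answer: 2062815/76 ≈ 27142.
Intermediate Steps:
v(l) = 40 + 5/(2*l) (v(l) = 40 + 5/(l + l) = 40 + 5/((2*l)) = 40 + 5*(1/(2*l)) = 40 + 5/(2*l))
v(76)*678 = (40 + (5/2)/76)*678 = (40 + (5/2)*(1/76))*678 = (40 + 5/152)*678 = (6085/152)*678 = 2062815/76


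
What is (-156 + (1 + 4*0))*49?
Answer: -7595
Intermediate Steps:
(-156 + (1 + 4*0))*49 = (-156 + (1 + 0))*49 = (-156 + 1)*49 = -155*49 = -7595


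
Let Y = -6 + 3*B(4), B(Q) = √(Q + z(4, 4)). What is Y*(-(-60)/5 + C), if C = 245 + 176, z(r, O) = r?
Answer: -2598 + 2598*√2 ≈ 1076.1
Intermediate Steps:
B(Q) = √(4 + Q) (B(Q) = √(Q + 4) = √(4 + Q))
Y = -6 + 6*√2 (Y = -6 + 3*√(4 + 4) = -6 + 3*√8 = -6 + 3*(2*√2) = -6 + 6*√2 ≈ 2.4853)
C = 421
Y*(-(-60)/5 + C) = (-6 + 6*√2)*(-(-60)/5 + 421) = (-6 + 6*√2)*(-10*(-6/5) + 421) = (-6 + 6*√2)*(12 + 421) = (-6 + 6*√2)*433 = -2598 + 2598*√2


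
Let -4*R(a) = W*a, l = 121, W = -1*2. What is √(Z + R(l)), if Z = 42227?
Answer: 5*√6766/2 ≈ 205.64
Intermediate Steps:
W = -2
R(a) = a/2 (R(a) = -(-1)*a/2 = a/2)
√(Z + R(l)) = √(42227 + (½)*121) = √(42227 + 121/2) = √(84575/2) = 5*√6766/2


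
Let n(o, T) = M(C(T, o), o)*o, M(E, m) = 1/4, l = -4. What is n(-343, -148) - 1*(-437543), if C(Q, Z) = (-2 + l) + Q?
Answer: 1749829/4 ≈ 4.3746e+5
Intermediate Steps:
C(Q, Z) = -6 + Q (C(Q, Z) = (-2 - 4) + Q = -6 + Q)
M(E, m) = ¼
n(o, T) = o/4
n(-343, -148) - 1*(-437543) = (¼)*(-343) - 1*(-437543) = -343/4 + 437543 = 1749829/4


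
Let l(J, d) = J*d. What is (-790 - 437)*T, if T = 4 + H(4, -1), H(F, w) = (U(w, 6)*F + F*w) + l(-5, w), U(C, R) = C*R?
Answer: 23313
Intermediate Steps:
H(F, w) = -5*w + 7*F*w (H(F, w) = ((w*6)*F + F*w) - 5*w = ((6*w)*F + F*w) - 5*w = (6*F*w + F*w) - 5*w = 7*F*w - 5*w = -5*w + 7*F*w)
T = -19 (T = 4 - (-5 + 7*4) = 4 - (-5 + 28) = 4 - 1*23 = 4 - 23 = -19)
(-790 - 437)*T = (-790 - 437)*(-19) = -1227*(-19) = 23313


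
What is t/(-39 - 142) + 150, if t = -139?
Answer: 27289/181 ≈ 150.77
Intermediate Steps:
t/(-39 - 142) + 150 = -139/(-39 - 142) + 150 = -139/(-181) + 150 = -1/181*(-139) + 150 = 139/181 + 150 = 27289/181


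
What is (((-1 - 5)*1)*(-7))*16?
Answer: 672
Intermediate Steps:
(((-1 - 5)*1)*(-7))*16 = (-6*1*(-7))*16 = -6*(-7)*16 = 42*16 = 672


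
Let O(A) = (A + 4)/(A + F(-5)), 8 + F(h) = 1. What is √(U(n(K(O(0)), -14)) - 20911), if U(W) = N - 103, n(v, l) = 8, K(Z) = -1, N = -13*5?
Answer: I*√21079 ≈ 145.19*I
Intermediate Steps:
N = -65
F(h) = -7 (F(h) = -8 + 1 = -7)
O(A) = (4 + A)/(-7 + A) (O(A) = (A + 4)/(A - 7) = (4 + A)/(-7 + A))
U(W) = -168 (U(W) = -65 - 103 = -168)
√(U(n(K(O(0)), -14)) - 20911) = √(-168 - 20911) = √(-21079) = I*√21079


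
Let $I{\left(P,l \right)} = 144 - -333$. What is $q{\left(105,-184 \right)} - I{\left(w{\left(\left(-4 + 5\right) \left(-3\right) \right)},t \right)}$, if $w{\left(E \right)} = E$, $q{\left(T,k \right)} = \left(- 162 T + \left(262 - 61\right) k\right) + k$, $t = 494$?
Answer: $-54655$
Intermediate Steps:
$q{\left(T,k \right)} = - 162 T + 202 k$ ($q{\left(T,k \right)} = \left(- 162 T + \left(262 - 61\right) k\right) + k = \left(- 162 T + 201 k\right) + k = - 162 T + 202 k$)
$I{\left(P,l \right)} = 477$ ($I{\left(P,l \right)} = 144 + 333 = 477$)
$q{\left(105,-184 \right)} - I{\left(w{\left(\left(-4 + 5\right) \left(-3\right) \right)},t \right)} = \left(\left(-162\right) 105 + 202 \left(-184\right)\right) - 477 = \left(-17010 - 37168\right) - 477 = -54178 - 477 = -54655$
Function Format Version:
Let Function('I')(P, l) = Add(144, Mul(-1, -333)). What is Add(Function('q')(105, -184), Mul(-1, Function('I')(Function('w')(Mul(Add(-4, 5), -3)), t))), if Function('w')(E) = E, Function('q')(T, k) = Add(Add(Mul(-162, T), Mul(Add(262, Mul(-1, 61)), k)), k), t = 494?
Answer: -54655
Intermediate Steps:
Function('q')(T, k) = Add(Mul(-162, T), Mul(202, k)) (Function('q')(T, k) = Add(Add(Mul(-162, T), Mul(Add(262, -61), k)), k) = Add(Add(Mul(-162, T), Mul(201, k)), k) = Add(Mul(-162, T), Mul(202, k)))
Function('I')(P, l) = 477 (Function('I')(P, l) = Add(144, 333) = 477)
Add(Function('q')(105, -184), Mul(-1, Function('I')(Function('w')(Mul(Add(-4, 5), -3)), t))) = Add(Add(Mul(-162, 105), Mul(202, -184)), Mul(-1, 477)) = Add(Add(-17010, -37168), -477) = Add(-54178, -477) = -54655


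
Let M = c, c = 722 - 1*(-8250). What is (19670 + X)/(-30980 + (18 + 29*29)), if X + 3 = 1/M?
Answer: -25207475/38606516 ≈ -0.65293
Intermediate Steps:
c = 8972 (c = 722 + 8250 = 8972)
M = 8972
X = -26915/8972 (X = -3 + 1/8972 = -26915/8972 ≈ -2.9999)
(19670 + X)/(-30980 + (18 + 29*29)) = (19670 - 26915/8972)/(-30980 + (18 + 29*29)) = 176452325/(8972*(-30980 + (18 + 841))) = 176452325/(8972*(-30980 + 859)) = (176452325/8972)/(-30121) = (176452325/8972)*(-1/30121) = -25207475/38606516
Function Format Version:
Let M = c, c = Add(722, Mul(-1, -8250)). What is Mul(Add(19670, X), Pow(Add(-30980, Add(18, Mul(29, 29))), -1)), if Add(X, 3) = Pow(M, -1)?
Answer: Rational(-25207475, 38606516) ≈ -0.65293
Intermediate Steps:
c = 8972 (c = Add(722, 8250) = 8972)
M = 8972
X = Rational(-26915, 8972) (X = Add(-3, Pow(8972, -1)) = Add(-3, Rational(1, 8972)) = Rational(-26915, 8972) ≈ -2.9999)
Mul(Add(19670, X), Pow(Add(-30980, Add(18, Mul(29, 29))), -1)) = Mul(Add(19670, Rational(-26915, 8972)), Pow(Add(-30980, Add(18, Mul(29, 29))), -1)) = Mul(Rational(176452325, 8972), Pow(Add(-30980, Add(18, 841)), -1)) = Mul(Rational(176452325, 8972), Pow(Add(-30980, 859), -1)) = Mul(Rational(176452325, 8972), Pow(-30121, -1)) = Mul(Rational(176452325, 8972), Rational(-1, 30121)) = Rational(-25207475, 38606516)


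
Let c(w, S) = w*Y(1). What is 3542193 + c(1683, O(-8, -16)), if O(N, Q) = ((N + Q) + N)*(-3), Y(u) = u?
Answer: 3543876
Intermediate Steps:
O(N, Q) = -6*N - 3*Q (O(N, Q) = (Q + 2*N)*(-3) = -6*N - 3*Q)
c(w, S) = w (c(w, S) = w*1 = w)
3542193 + c(1683, O(-8, -16)) = 3542193 + 1683 = 3543876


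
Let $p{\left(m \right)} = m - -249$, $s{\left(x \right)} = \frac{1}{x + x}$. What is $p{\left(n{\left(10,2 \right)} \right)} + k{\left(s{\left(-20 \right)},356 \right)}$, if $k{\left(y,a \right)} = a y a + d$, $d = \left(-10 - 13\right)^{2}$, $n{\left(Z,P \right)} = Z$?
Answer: $- \frac{11902}{5} \approx -2380.4$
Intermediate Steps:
$d = 529$ ($d = \left(-23\right)^{2} = 529$)
$s{\left(x \right)} = \frac{1}{2 x}$
$p{\left(m \right)} = 249 + m$ ($p{\left(m \right)} = m + 249 = 249 + m$)
$k{\left(y,a \right)} = 529 + y a^{2}$ ($k{\left(y,a \right)} = a y a + 529 = y a^{2} + 529 = 529 + y a^{2}$)
$p{\left(n{\left(10,2 \right)} \right)} + k{\left(s{\left(-20 \right)},356 \right)} = \left(249 + 10\right) + \left(529 + \frac{1}{2 \left(-20\right)} 356^{2}\right) = 259 + \left(529 + \frac{1}{2} \left(- \frac{1}{20}\right) 126736\right) = 259 + \left(529 - \frac{15842}{5}\right) = 259 - \frac{13197}{5} = - \frac{11902}{5}$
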